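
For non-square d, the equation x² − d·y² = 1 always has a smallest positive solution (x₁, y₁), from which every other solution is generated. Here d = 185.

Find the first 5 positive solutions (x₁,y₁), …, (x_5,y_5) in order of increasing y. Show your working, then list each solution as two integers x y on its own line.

√185 = [13; 1,1,1,1,26, …], period ℓ=5 (odd) → k=9
a_0=13:  p_0=13·1+0=13,  q_0=13·0+1=1
a_1=1:  p_1=1·13+1=14,  q_1=1·1+0=1
a_2=1:  p_2=1·14+13=27,  q_2=1·1+1=2
a_3=1:  p_3=1·27+14=41,  q_3=1·2+1=3
a_4=1:  p_4=1·41+27=68,  q_4=1·3+2=5
…
a_8=1:  p_8=1·3686+1877=5563,  q_8=1·271+138=409
a_9=1:  p_9=1·5563+3686=9249,  q_9=1·409+271=680
(x₁, y₁) = (9249, 680);  9249² − 185·680² = 1 ✓
k=2:  x_2 = 9249·9249+185·680·680 = 171088001,  y_2 = 9249·680+680·9249 = 12578640
k=3:  x_3 = 9249·171088001+185·680·12578640 = 3164785833249,  y_3 = 9249·12578640+680·171088001 = 232679682040
k=4:  x_4 = 9249·3164785833249+185·680·232679682040 = 58542208172352001,  y_4 = 9249·232679682040+680·3164785833249 = 4304108745797280
k=5:  x_5 = 9249·58542208172352001+185·680·4304108745797280 = 1082913763607381481249,  y_5 = 9249·4304108745797280+680·58542208172352001 = 79617403347078403400

9249 680
171088001 12578640
3164785833249 232679682040
58542208172352001 4304108745797280
1082913763607381481249 79617403347078403400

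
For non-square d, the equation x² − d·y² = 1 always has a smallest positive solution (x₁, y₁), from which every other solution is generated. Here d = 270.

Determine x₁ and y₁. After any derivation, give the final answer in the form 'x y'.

[16; 2,3,6,3,2,32] for √270; ℓ=6 ⇒ convergent index 5
i=0: a=16 ⇒ p=16, q=1
…
i=2: a=3 ⇒ p=115, q=7
i=3: a=6 ⇒ p=723, q=44
i=4: a=3 ⇒ p=2284, q=139
i=5: a=2 ⇒ p=5291, q=322
fundamental: x₁=5291, y₁=322  (since 27994681 − 270·103684 = 1)

5291 322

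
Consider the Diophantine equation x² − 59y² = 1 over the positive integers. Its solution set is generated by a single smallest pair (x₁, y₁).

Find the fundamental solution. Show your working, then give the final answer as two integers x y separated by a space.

530 69

[7; 1,2,7,2,1,14] for √59; ℓ=6 ⇒ convergent index 5
step 0: (7, 1)  from 7·(1,0) + (0,1)
…
step 2: (23, 3)  from 2·(8,1) + (7,1)
step 3: (169, 22)  from 7·(23,3) + (8,1)
step 4: (361, 47)  from 2·(169,22) + (23,3)
step 5: (530, 69)  from 1·(361,47) + (169,22)
fundamental: x₁=530, y₁=69  (since 280900 − 59·4761 = 1)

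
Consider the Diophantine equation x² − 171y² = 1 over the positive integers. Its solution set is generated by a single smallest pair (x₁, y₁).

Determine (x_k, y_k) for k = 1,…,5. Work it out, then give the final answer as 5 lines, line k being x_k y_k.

170 13
57799 4420
19651490 1502787
6681448801 510943160
2271672940850 173719171613

d=171: √d = [13; 13,26] (ℓ=2, even), read p_1/q_1
a_0=13:  p_0=13·1+0=13,  q_0=13·0+1=1
a_1=13:  p_1=13·13+1=170,  q_1=13·1+0=13
fundamental: x₁=170, y₁=13  (since 28900 − 171·169 = 1)
n=2: (170,13)∘(170,13) = (170·170+171·13·13, 170·13+13·170) = (57799,4420)
n=3: (57799,4420)∘(170,13) = (170·57799+171·13·4420, 170·4420+13·57799) = (19651490,1502787)
n=4: (19651490,1502787)∘(170,13) = (170·19651490+171·13·1502787, 170·1502787+13·19651490) = (6681448801,510943160)
n=5: (6681448801,510943160)∘(170,13) = (170·6681448801+171·13·510943160, 170·510943160+13·6681448801) = (2271672940850,173719171613)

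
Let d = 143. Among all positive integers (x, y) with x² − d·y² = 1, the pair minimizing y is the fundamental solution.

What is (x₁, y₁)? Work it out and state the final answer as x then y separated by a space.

12 1

[11; 1,22] for √143; ℓ=2 ⇒ convergent index 1
a_0=11:  p_0=11·1+0=11,  q_0=11·0+1=1
a_1=1:  p_1=1·11+1=12,  q_1=1·1+0=1
(x₁, y₁) = (12, 1);  12² − 143·1² = 1 ✓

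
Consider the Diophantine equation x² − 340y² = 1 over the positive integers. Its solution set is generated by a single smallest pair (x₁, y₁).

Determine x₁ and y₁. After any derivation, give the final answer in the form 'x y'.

285769 15498

√340 → a₀=18, period (2,3,1,1,1,…,3,2,36); ℓ=14 even so k=13
k=0  a_k=18  p_k/q_k = 18/1
k=1  a_k=2  p_k/q_k = 37/2
…
k=4  a_k=1  p_k/q_k = 295/16
k=5  a_k=1  p_k/q_k = 461/25
…
k=7  a_k=8  p_k/q_k = 6509/353
k=8  a_k=1  p_k/q_k = 7265/394
k=9  a_k=1  p_k/q_k = 13774/747
k=10  a_k=1  p_k/q_k = 21039/1141
k=11  a_k=1  p_k/q_k = 34813/1888
k=12  a_k=3  p_k/q_k = 125478/6805
k=13  a_k=2  p_k/q_k = 285769/15498
→ (285769, 15498).  Check: 285769²=81663921361, 340·15498²=81663921360, difference 1.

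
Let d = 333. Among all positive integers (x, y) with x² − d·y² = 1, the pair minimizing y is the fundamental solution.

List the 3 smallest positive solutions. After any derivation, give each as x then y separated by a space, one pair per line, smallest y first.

73 4
10657 584
1555849 85260

d=333: √d = [18; 4,36] (ℓ=2, even), read p_1/q_1
k=0  a_k=18  p_k/q_k = 18/1
k=1  a_k=4  p_k/q_k = 73/4
(x₁, y₁) = (73, 4);  73² − 333·4² = 1 ✓
k=2:  x_2 = 73·73+333·4·4 = 10657,  y_2 = 73·4+4·73 = 584
k=3:  x_3 = 73·10657+333·4·584 = 1555849,  y_3 = 73·584+4·10657 = 85260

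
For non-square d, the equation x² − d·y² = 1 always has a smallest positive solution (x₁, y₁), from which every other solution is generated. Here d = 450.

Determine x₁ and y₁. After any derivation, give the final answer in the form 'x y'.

19601 924

d=450: √d = [21; 4,1,2,4,2,1,4,42] (ℓ=8, even), read p_7/q_7
i=0: a=21 ⇒ p=21, q=1
…
i=2: a=1 ⇒ p=106, q=5
…
i=4: a=4 ⇒ p=1294, q=61
i=5: a=2 ⇒ p=2885, q=136
i=6: a=1 ⇒ p=4179, q=197
i=7: a=4 ⇒ p=19601, q=924
fundamental: x₁=19601, y₁=924  (since 384199201 − 450·853776 = 1)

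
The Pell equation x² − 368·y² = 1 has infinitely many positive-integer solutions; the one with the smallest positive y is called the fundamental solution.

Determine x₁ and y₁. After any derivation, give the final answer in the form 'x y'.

1151 60

√368 = [19; 5,2,5,38, …], period ℓ=4 (even) → k=3
step 0: (19, 1)  from 19·(1,0) + (0,1)
step 1: (96, 5)  from 5·(19,1) + (1,0)
step 2: (211, 11)  from 2·(96,5) + (19,1)
step 3: (1151, 60)  from 5·(211,11) + (96,5)
fundamental: x₁=1151, y₁=60  (since 1324801 − 368·3600 = 1)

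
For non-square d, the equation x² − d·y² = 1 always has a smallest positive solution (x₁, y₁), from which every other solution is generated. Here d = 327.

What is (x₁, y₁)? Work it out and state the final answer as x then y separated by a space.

√327 → a₀=18, period (12,36); ℓ=2 even so k=1
a_0=18:  p_0=18·1+0=18,  q_0=18·0+1=1
a_1=12:  p_1=12·18+1=217,  q_1=12·1+0=12
(x₁, y₁) = (217, 12);  217² − 327·12² = 1 ✓

217 12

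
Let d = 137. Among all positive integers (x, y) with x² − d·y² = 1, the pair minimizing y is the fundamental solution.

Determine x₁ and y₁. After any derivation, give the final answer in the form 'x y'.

6083073 519712

[11; 1,2,2,1,1,2,2,1,22] for √137; ℓ=9 ⇒ convergent index 17
k=0  a_k=11  p_k/q_k = 11/1
…
k=2  a_k=2  p_k/q_k = 35/3
…
k=9  a_k=22  p_k/q_k = 39597/3383
…
k=15  a_k=2  p_k/q_k = 1796332/153471
k=16  a_k=2  p_k/q_k = 4286741/366241
k=17  a_k=1  p_k/q_k = 6083073/519712
fundamental: x₁=6083073, y₁=519712  (since 37003777123329 − 137·270100562944 = 1)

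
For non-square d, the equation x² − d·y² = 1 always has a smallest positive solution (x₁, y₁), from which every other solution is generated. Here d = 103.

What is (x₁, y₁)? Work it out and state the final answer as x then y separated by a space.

d=103: √d = [10; 6,1,2,1,1,9,1,1,2,1,6,20] (ℓ=12, even), read p_11/q_11
i=0: a=10 ⇒ p=10, q=1
i=1: a=6 ⇒ p=61, q=6
i=2: a=1 ⇒ p=71, q=7
i=3: a=2 ⇒ p=203, q=20
i=4: a=1 ⇒ p=274, q=27
i=5: a=1 ⇒ p=477, q=47
i=6: a=9 ⇒ p=4567, q=450
i=7: a=1 ⇒ p=5044, q=497
i=8: a=1 ⇒ p=9611, q=947
…
i=10: a=1 ⇒ p=33877, q=3338
i=11: a=6 ⇒ p=227528, q=22419
fundamental: x₁=227528, y₁=22419  (since 51768990784 − 103·502611561 = 1)

227528 22419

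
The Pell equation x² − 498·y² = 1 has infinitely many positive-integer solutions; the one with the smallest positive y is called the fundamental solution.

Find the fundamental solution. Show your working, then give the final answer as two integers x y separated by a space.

√498 → a₀=22, period (3,6,22,6,3,44); ℓ=6 even so k=5
k=0  a_k=22  p_k/q_k = 22/1
k=1  a_k=3  p_k/q_k = 67/3
k=2  a_k=6  p_k/q_k = 424/19
k=3  a_k=22  p_k/q_k = 9395/421
k=4  a_k=6  p_k/q_k = 56794/2545
k=5  a_k=3  p_k/q_k = 179777/8056
fundamental: x₁=179777, y₁=8056  (since 32319769729 − 498·64899136 = 1)

179777 8056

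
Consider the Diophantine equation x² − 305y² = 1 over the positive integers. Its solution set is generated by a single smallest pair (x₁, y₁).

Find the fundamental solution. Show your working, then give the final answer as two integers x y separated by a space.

√305 → a₀=17, period (2,6,2,34); ℓ=4 even so k=3
a_0=17:  p_0=17·1+0=17,  q_0=17·0+1=1
a_1=2:  p_1=2·17+1=35,  q_1=2·1+0=2
a_2=6:  p_2=6·35+17=227,  q_2=6·2+1=13
a_3=2:  p_3=2·227+35=489,  q_3=2·13+2=28
→ (489, 28).  Check: 489²=239121, 305·28²=239120, difference 1.

489 28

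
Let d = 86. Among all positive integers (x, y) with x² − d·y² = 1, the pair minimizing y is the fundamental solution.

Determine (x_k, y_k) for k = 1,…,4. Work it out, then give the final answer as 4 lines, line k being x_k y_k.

10405 1122
216528049 23348820
4505948689285 485888943078
93768792007492801 10111348882104360

√86 → a₀=9, period (3,1,1,1,8,1,1,1,3,18); ℓ=10 even so k=9
a_0=9:  p_0=9·1+0=9,  q_0=9·0+1=1
a_1=3:  p_1=3·9+1=28,  q_1=3·1+0=3
a_2=1:  p_2=1·28+9=37,  q_2=1·3+1=4
a_3=1:  p_3=1·37+28=65,  q_3=1·4+3=7
…
a_5=8:  p_5=8·102+65=881,  q_5=8·11+7=95
a_6=1:  p_6=1·881+102=983,  q_6=1·95+11=106
a_7=1:  p_7=1·983+881=1864,  q_7=1·106+95=201
a_8=1:  p_8=1·1864+983=2847,  q_8=1·201+106=307
a_9=3:  p_9=3·2847+1864=10405,  q_9=3·307+201=1122
fundamental: x₁=10405, y₁=1122  (since 108264025 − 86·1258884 = 1)
k=2:  x_2 = 10405·10405+86·1122·1122 = 216528049,  y_2 = 10405·1122+1122·10405 = 23348820
k=3:  x_3 = 10405·216528049+86·1122·23348820 = 4505948689285,  y_3 = 10405·23348820+1122·216528049 = 485888943078
k=4:  x_4 = 10405·4505948689285+86·1122·485888943078 = 93768792007492801,  y_4 = 10405·485888943078+1122·4505948689285 = 10111348882104360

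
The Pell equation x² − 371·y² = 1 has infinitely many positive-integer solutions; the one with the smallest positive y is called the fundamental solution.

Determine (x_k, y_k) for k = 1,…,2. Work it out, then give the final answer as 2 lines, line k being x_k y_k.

1695 88
5746049 298320

√371 → a₀=19, period (3,1,4,1,3,38); ℓ=6 even so k=5
a_0=19:  p_0=19·1+0=19,  q_0=19·0+1=1
…
a_2=1:  p_2=1·58+19=77,  q_2=1·3+1=4
…
a_4=1:  p_4=1·366+77=443,  q_4=1·19+4=23
a_5=3:  p_5=3·443+366=1695,  q_5=3·23+19=88
(x₁, y₁) = (1695, 88);  1695² − 371·88² = 1 ✓
k=2:  x_2 = 1695·1695+371·88·88 = 5746049,  y_2 = 1695·88+88·1695 = 298320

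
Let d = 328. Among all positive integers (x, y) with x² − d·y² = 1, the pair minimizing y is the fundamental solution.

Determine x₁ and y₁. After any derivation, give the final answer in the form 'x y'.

163 9

√328 → a₀=18, period (9,36); ℓ=2 even so k=1
i=0: a=18 ⇒ p=18, q=1
i=1: a=9 ⇒ p=163, q=9
(x₁, y₁) = (163, 9);  163² − 328·9² = 1 ✓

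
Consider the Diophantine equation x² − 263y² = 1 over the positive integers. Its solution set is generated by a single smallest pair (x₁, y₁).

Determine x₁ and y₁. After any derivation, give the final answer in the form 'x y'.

139128 8579

√263 = [16; 4,1,1,1,1,15,1,1,1,1,4,32, …], period ℓ=12 (even) → k=11
k=0  a_k=16  p_k/q_k = 16/1
k=1  a_k=4  p_k/q_k = 65/4
k=2  a_k=1  p_k/q_k = 81/5
k=3  a_k=1  p_k/q_k = 146/9
…
k=10  a_k=1  p_k/q_k = 30229/1864
k=11  a_k=4  p_k/q_k = 139128/8579
(x₁, y₁) = (139128, 8579);  139128² − 263·8579² = 1 ✓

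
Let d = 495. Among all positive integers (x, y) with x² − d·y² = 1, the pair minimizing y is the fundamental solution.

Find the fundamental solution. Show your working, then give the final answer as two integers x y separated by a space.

[22; 4,44] for √495; ℓ=2 ⇒ convergent index 1
step 0: (22, 1)  from 22·(1,0) + (0,1)
step 1: (89, 4)  from 4·(22,1) + (1,0)
→ (89, 4).  Check: 89²=7921, 495·4²=7920, difference 1.

89 4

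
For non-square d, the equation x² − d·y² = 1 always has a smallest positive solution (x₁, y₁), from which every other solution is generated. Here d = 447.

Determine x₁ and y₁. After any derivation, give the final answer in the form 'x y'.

148 7

[21; 7,42] for √447; ℓ=2 ⇒ convergent index 1
a_0=21:  p_0=21·1+0=21,  q_0=21·0+1=1
a_1=7:  p_1=7·21+1=148,  q_1=7·1+0=7
fundamental: x₁=148, y₁=7  (since 21904 − 447·49 = 1)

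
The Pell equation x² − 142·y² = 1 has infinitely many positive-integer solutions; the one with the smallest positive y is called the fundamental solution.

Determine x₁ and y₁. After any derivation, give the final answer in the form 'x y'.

143 12

√142 = [11; 1,10,1,22, …], period ℓ=4 (even) → k=3
k=0  a_k=11  p_k/q_k = 11/1
…
k=2  a_k=10  p_k/q_k = 131/11
k=3  a_k=1  p_k/q_k = 143/12
→ (143, 12).  Check: 143²=20449, 142·12²=20448, difference 1.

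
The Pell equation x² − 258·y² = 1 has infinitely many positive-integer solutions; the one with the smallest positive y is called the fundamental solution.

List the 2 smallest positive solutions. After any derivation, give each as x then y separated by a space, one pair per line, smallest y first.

√258 → a₀=16, period (16,32); ℓ=2 even so k=1
step 0: (16, 1)  from 16·(1,0) + (0,1)
step 1: (257, 16)  from 16·(16,1) + (1,0)
(x₁, y₁) = (257, 16);  257² − 258·16² = 1 ✓
k=2:  x_2 = 257·257+258·16·16 = 132097,  y_2 = 257·16+16·257 = 8224

257 16
132097 8224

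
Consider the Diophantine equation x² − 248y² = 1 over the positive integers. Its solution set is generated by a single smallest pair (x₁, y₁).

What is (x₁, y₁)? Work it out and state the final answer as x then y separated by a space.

[15; 1,2,1,30] for √248; ℓ=4 ⇒ convergent index 3
a_0=15:  p_0=15·1+0=15,  q_0=15·0+1=1
a_1=1:  p_1=1·15+1=16,  q_1=1·1+0=1
a_2=2:  p_2=2·16+15=47,  q_2=2·1+1=3
a_3=1:  p_3=1·47+16=63,  q_3=1·3+1=4
→ (63, 4).  Check: 63²=3969, 248·4²=3968, difference 1.

63 4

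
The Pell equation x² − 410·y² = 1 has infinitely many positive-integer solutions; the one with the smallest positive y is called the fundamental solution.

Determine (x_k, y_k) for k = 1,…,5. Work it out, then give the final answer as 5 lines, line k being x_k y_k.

81 4
13121 648
2125521 104972
344321281 17004816
55777922001 2754675220

√410 = [20; 4,40, …], period ℓ=2 (even) → k=1
step 0: (20, 1)  from 20·(1,0) + (0,1)
step 1: (81, 4)  from 4·(20,1) + (1,0)
fundamental: x₁=81, y₁=4  (since 6561 − 410·16 = 1)
k=2:  x_2 = 81·81+410·4·4 = 13121,  y_2 = 81·4+4·81 = 648
k=3:  x_3 = 81·13121+410·4·648 = 2125521,  y_3 = 81·648+4·13121 = 104972
k=4:  x_4 = 81·2125521+410·4·104972 = 344321281,  y_4 = 81·104972+4·2125521 = 17004816
k=5:  x_5 = 81·344321281+410·4·17004816 = 55777922001,  y_5 = 81·17004816+4·344321281 = 2754675220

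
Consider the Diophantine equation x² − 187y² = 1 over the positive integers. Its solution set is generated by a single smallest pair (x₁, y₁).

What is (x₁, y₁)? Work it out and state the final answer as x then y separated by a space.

1682 123

[13; 1,2,13,2,1,26] for √187; ℓ=6 ⇒ convergent index 5
i=0: a=13 ⇒ p=13, q=1
i=1: a=1 ⇒ p=14, q=1
…
i=3: a=13 ⇒ p=547, q=40
i=4: a=2 ⇒ p=1135, q=83
i=5: a=1 ⇒ p=1682, q=123
→ (1682, 123).  Check: 1682²=2829124, 187·123²=2829123, difference 1.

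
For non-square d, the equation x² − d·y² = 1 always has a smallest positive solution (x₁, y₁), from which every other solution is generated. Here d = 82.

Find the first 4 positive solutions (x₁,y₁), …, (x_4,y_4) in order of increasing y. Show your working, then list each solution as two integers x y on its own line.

163 18
53137 5868
17322499 1912950
5647081537 623615832

d=82: √d = [9; 18] (ℓ=1, odd), read p_1/q_1
a_0=9:  p_0=9·1+0=9,  q_0=9·0+1=1
a_1=18:  p_1=18·9+1=163,  q_1=18·1+0=18
(x₁, y₁) = (163, 18);  163² − 82·18² = 1 ✓
(x_2, y_2) = (163·163 + 82·18·18, 163·18 + 18·163) = (53137, 5868)
(x_3, y_3) = (163·53137 + 82·18·5868, 163·5868 + 18·53137) = (17322499, 1912950)
(x_4, y_4) = (163·17322499 + 82·18·1912950, 163·1912950 + 18·17322499) = (5647081537, 623615832)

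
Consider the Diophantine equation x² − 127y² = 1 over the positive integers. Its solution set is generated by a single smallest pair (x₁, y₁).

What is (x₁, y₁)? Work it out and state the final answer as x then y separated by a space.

[11; 3,1,2,2,7,11,7,2,2,1,3,22] for √127; ℓ=12 ⇒ convergent index 11
i=0: a=11 ⇒ p=11, q=1
i=1: a=3 ⇒ p=34, q=3
i=2: a=1 ⇒ p=45, q=4
…
i=4: a=2 ⇒ p=293, q=26
…
i=7: a=7 ⇒ p=171701, q=15236
i=8: a=2 ⇒ p=367620, q=32621
…
i=10: a=1 ⇒ p=1274561, q=113099
i=11: a=3 ⇒ p=4730624, q=419775
→ (4730624, 419775).  Check: 4730624²=22378803429376, 127·419775²=22378803429375, difference 1.

4730624 419775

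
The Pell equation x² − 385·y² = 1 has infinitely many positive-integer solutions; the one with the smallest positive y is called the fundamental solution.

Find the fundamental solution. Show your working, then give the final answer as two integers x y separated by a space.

95831 4884

d=385: √d = [19; 1,1,1,1,1,…,1,1,38] (ℓ=16, even), read p_15/q_15
k=0  a_k=19  p_k/q_k = 19/1
…
k=3  a_k=1  p_k/q_k = 59/3
k=4  a_k=1  p_k/q_k = 98/5
k=5  a_k=1  p_k/q_k = 157/8
k=6  a_k=3  p_k/q_k = 569/29
…
k=8  a_k=2  p_k/q_k = 2021/103
…
k=11  a_k=1  p_k/q_k = 13009/663
…
k=13  a_k=1  p_k/q_k = 36280/1849
k=14  a_k=1  p_k/q_k = 59551/3035
k=15  a_k=1  p_k/q_k = 95831/4884
fundamental: x₁=95831, y₁=4884  (since 9183580561 − 385·23853456 = 1)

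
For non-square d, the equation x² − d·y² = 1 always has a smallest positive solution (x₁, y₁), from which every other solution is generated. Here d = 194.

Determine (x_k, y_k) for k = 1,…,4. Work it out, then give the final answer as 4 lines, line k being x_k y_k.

[13; 1,12,1,26] for √194; ℓ=4 ⇒ convergent index 3
step 0: (13, 1)  from 13·(1,0) + (0,1)
step 1: (14, 1)  from 1·(13,1) + (1,0)
step 2: (181, 13)  from 12·(14,1) + (13,1)
step 3: (195, 14)  from 1·(181,13) + (14,1)
→ (195, 14).  Check: 195²=38025, 194·14²=38024, difference 1.
(x_2, y_2) = (195·195 + 194·14·14, 195·14 + 14·195) = (76049, 5460)
(x_3, y_3) = (195·76049 + 194·14·5460, 195·5460 + 14·76049) = (29658915, 2129386)
(x_4, y_4) = (195·29658915 + 194·14·2129386, 195·2129386 + 14·29658915) = (11566900801, 830455080)

195 14
76049 5460
29658915 2129386
11566900801 830455080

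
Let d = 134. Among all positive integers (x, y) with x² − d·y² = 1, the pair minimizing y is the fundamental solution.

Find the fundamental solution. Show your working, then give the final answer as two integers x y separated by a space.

145925 12606

√134 → a₀=11, period (1,1,2,1,3,…,1,1,22); ℓ=14 even so k=13
k=0  a_k=11  p_k/q_k = 11/1
k=1  a_k=1  p_k/q_k = 12/1
…
k=8  a_k=1  p_k/q_k = 4503/389
…
k=10  a_k=1  p_k/q_k = 22133/1912
…
k=12  a_k=1  p_k/q_k = 84029/7259
k=13  a_k=1  p_k/q_k = 145925/12606
(x₁, y₁) = (145925, 12606);  145925² − 134·12606² = 1 ✓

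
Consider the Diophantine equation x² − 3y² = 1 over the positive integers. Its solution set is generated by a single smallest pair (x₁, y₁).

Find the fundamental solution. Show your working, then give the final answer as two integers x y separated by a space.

√3 → a₀=1, period (1,2); ℓ=2 even so k=1
a_0=1:  p_0=1·1+0=1,  q_0=1·0+1=1
a_1=1:  p_1=1·1+1=2,  q_1=1·1+0=1
fundamental: x₁=2, y₁=1  (since 4 − 3·1 = 1)

2 1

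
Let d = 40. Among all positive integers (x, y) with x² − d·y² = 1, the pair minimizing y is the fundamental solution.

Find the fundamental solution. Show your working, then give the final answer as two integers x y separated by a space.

[6; 3,12] for √40; ℓ=2 ⇒ convergent index 1
a_0=6:  p_0=6·1+0=6,  q_0=6·0+1=1
a_1=3:  p_1=3·6+1=19,  q_1=3·1+0=3
→ (19, 3).  Check: 19²=361, 40·3²=360, difference 1.

19 3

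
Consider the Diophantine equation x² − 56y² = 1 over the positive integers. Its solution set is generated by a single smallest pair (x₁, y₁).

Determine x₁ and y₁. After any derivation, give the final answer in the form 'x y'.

15 2

d=56: √d = [7; 2,14] (ℓ=2, even), read p_1/q_1
i=0: a=7 ⇒ p=7, q=1
i=1: a=2 ⇒ p=15, q=2
(x₁, y₁) = (15, 2);  15² − 56·2² = 1 ✓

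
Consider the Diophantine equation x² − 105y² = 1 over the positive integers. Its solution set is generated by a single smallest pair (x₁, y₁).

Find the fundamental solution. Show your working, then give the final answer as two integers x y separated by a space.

d=105: √d = [10; 4,20] (ℓ=2, even), read p_1/q_1
step 0: (10, 1)  from 10·(1,0) + (0,1)
step 1: (41, 4)  from 4·(10,1) + (1,0)
→ (41, 4).  Check: 41²=1681, 105·4²=1680, difference 1.

41 4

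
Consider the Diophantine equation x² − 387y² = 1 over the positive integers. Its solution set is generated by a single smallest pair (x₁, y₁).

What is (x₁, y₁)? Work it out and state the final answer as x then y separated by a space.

d=387: √d = [19; 1,2,19,2,1,38] (ℓ=6, even), read p_5/q_5
k=0  a_k=19  p_k/q_k = 19/1
k=1  a_k=1  p_k/q_k = 20/1
k=2  a_k=2  p_k/q_k = 59/3
…
k=4  a_k=2  p_k/q_k = 2341/119
k=5  a_k=1  p_k/q_k = 3482/177
(x₁, y₁) = (3482, 177);  3482² − 387·177² = 1 ✓

3482 177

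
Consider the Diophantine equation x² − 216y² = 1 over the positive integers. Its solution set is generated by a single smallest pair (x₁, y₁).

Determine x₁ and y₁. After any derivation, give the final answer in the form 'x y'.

√216 → a₀=14, period (1,2,3,2,1,28); ℓ=6 even so k=5
step 0: (14, 1)  from 14·(1,0) + (0,1)
…
step 2: (44, 3)  from 2·(15,1) + (14,1)
step 3: (147, 10)  from 3·(44,3) + (15,1)
step 4: (338, 23)  from 2·(147,10) + (44,3)
step 5: (485, 33)  from 1·(338,23) + (147,10)
fundamental: x₁=485, y₁=33  (since 235225 − 216·1089 = 1)

485 33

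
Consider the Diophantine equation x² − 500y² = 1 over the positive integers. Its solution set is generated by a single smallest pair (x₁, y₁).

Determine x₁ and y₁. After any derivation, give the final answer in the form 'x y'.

930249 41602

[22; 2,1,3,2,1,…,1,2,44] for √500; ℓ=14 ⇒ convergent index 13
a_0=22:  p_0=22·1+0=22,  q_0=22·0+1=1
a_1=2:  p_1=2·22+1=45,  q_1=2·1+0=2
…
a_3=3:  p_3=3·67+45=246,  q_3=3·3+2=11
a_4=2:  p_4=2·246+67=559,  q_4=2·11+3=25
a_5=1:  p_5=1·559+246=805,  q_5=1·25+11=36
…
a_7=10:  p_7=10·1364+805=14445,  q_7=10·61+36=646
a_8=1:  p_8=1·14445+1364=15809,  q_8=1·646+61=707
…
a_11=3:  p_11=3·76317+30254=259205,  q_11=3·3413+1353=11592
a_12=1:  p_12=1·259205+76317=335522,  q_12=1·11592+3413=15005
a_13=2:  p_13=2·335522+259205=930249,  q_13=2·15005+11592=41602
fundamental: x₁=930249, y₁=41602  (since 865363202001 − 500·1730726404 = 1)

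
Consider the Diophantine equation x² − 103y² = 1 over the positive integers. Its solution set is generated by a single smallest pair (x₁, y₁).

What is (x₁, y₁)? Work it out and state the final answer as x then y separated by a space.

√103 = [10; 6,1,2,1,1,9,1,1,2,1,6,20, …], period ℓ=12 (even) → k=11
a_0=10:  p_0=10·1+0=10,  q_0=10·0+1=1
a_1=6:  p_1=6·10+1=61,  q_1=6·1+0=6
a_2=1:  p_2=1·61+10=71,  q_2=1·6+1=7
a_3=2:  p_3=2·71+61=203,  q_3=2·7+6=20
…
a_5=1:  p_5=1·274+203=477,  q_5=1·27+20=47
…
a_10=1:  p_10=1·24266+9611=33877,  q_10=1·2391+947=3338
a_11=6:  p_11=6·33877+24266=227528,  q_11=6·3338+2391=22419
(x₁, y₁) = (227528, 22419);  227528² − 103·22419² = 1 ✓

227528 22419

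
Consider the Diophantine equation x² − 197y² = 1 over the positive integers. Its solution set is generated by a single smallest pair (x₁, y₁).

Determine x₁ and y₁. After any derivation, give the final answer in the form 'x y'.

√197 = [14; 28, …], period ℓ=1 (odd) → k=1
i=0: a=14 ⇒ p=14, q=1
i=1: a=28 ⇒ p=393, q=28
→ (393, 28).  Check: 393²=154449, 197·28²=154448, difference 1.

393 28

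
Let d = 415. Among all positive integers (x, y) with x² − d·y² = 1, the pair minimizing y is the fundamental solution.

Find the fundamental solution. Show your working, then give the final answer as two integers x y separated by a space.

[20; 2,1,2,4,6,…,1,2,40] for √415; ℓ=16 ⇒ convergent index 15
i=0: a=20 ⇒ p=20, q=1
i=1: a=2 ⇒ p=41, q=2
…
i=3: a=2 ⇒ p=163, q=8
i=4: a=4 ⇒ p=713, q=35
i=5: a=6 ⇒ p=4441, q=218
i=6: a=1 ⇒ p=5154, q=253
i=7: a=1 ⇒ p=9595, q=471
…
i=9: a=1 ⇒ p=43534, q=2137
…
i=11: a=6 ⇒ p=508372, q=24955
…
i=14: a=1 ⇒ p=6841255, q=335824
i=15: a=2 ⇒ p=18412804, q=903849
→ (18412804, 903849).  Check: 18412804²=339031351142416, 415·903849²=339031351142415, difference 1.

18412804 903849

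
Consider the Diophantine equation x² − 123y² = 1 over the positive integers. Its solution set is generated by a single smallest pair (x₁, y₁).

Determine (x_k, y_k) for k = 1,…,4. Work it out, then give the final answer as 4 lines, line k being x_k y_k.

√123 = [11; 11,22, …], period ℓ=2 (even) → k=1
k=0  a_k=11  p_k/q_k = 11/1
k=1  a_k=11  p_k/q_k = 122/11
fundamental: x₁=122, y₁=11  (since 14884 − 123·121 = 1)
(x_2, y_2) = (122·122 + 123·11·11, 122·11 + 11·122) = (29767, 2684)
(x_3, y_3) = (122·29767 + 123·11·2684, 122·2684 + 11·29767) = (7263026, 654885)
(x_4, y_4) = (122·7263026 + 123·11·654885, 122·654885 + 11·7263026) = (1772148577, 159789256)

122 11
29767 2684
7263026 654885
1772148577 159789256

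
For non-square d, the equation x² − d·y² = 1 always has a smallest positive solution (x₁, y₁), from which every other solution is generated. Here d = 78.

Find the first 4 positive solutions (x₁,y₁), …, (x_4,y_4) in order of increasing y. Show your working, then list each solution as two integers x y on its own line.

√78 → a₀=8, period (1,4,1,16); ℓ=4 even so k=3
a_0=8:  p_0=8·1+0=8,  q_0=8·0+1=1
a_1=1:  p_1=1·8+1=9,  q_1=1·1+0=1
a_2=4:  p_2=4·9+8=44,  q_2=4·1+1=5
a_3=1:  p_3=1·44+9=53,  q_3=1·5+1=6
fundamental: x₁=53, y₁=6  (since 2809 − 78·36 = 1)
(x_2, y_2) = (53·53 + 78·6·6, 53·6 + 6·53) = (5617, 636)
(x_3, y_3) = (53·5617 + 78·6·636, 53·636 + 6·5617) = (595349, 67410)
(x_4, y_4) = (53·595349 + 78·6·67410, 53·67410 + 6·595349) = (63101377, 7144824)

53 6
5617 636
595349 67410
63101377 7144824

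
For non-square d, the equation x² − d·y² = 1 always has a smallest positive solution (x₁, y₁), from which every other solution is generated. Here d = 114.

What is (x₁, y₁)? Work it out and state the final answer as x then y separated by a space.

[10; 1,2,10,2,1,20] for √114; ℓ=6 ⇒ convergent index 5
a_0=10:  p_0=10·1+0=10,  q_0=10·0+1=1
…
a_2=2:  p_2=2·11+10=32,  q_2=2·1+1=3
a_3=10:  p_3=10·32+11=331,  q_3=10·3+1=31
a_4=2:  p_4=2·331+32=694,  q_4=2·31+3=65
a_5=1:  p_5=1·694+331=1025,  q_5=1·65+31=96
(x₁, y₁) = (1025, 96);  1025² − 114·96² = 1 ✓

1025 96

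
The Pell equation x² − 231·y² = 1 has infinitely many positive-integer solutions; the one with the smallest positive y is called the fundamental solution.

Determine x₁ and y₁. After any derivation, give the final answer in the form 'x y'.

76 5

√231 = [15; 5,30, …], period ℓ=2 (even) → k=1
i=0: a=15 ⇒ p=15, q=1
i=1: a=5 ⇒ p=76, q=5
(x₁, y₁) = (76, 5);  76² − 231·5² = 1 ✓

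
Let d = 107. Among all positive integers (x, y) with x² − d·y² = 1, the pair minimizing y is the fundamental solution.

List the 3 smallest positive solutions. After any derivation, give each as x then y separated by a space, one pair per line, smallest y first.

d=107: √d = [10; 2,1,9,1,2,20] (ℓ=6, even), read p_5/q_5
a_0=10:  p_0=10·1+0=10,  q_0=10·0+1=1
a_1=2:  p_1=2·10+1=21,  q_1=2·1+0=2
…
a_4=1:  p_4=1·300+31=331,  q_4=1·29+3=32
a_5=2:  p_5=2·331+300=962,  q_5=2·32+29=93
→ (962, 93).  Check: 962²=925444, 107·93²=925443, difference 1.
(x_2, y_2) = (962·962 + 107·93·93, 962·93 + 93·962) = (1850887, 178932)
(x_3, y_3) = (962·1850887 + 107·93·178932, 962·178932 + 93·1850887) = (3561105626, 344265075)

962 93
1850887 178932
3561105626 344265075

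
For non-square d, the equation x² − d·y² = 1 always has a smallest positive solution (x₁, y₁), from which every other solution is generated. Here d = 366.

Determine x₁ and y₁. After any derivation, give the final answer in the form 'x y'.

√366 → a₀=19, period (7,1,1,1,2,12,2,1,1,1,7,38); ℓ=12 even so k=11
i=0: a=19 ⇒ p=19, q=1
i=1: a=7 ⇒ p=134, q=7
i=2: a=1 ⇒ p=153, q=8
…
i=4: a=1 ⇒ p=440, q=23
…
i=7: a=2 ⇒ p=30055, q=1571
i=8: a=1 ⇒ p=44499, q=2326
…
i=10: a=1 ⇒ p=119053, q=6223
i=11: a=7 ⇒ p=907925, q=47458
(x₁, y₁) = (907925, 47458);  907925² − 366·47458² = 1 ✓

907925 47458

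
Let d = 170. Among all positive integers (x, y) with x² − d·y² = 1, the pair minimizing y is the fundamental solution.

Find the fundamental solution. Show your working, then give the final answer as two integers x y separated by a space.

√170 = [13; 26, …], period ℓ=1 (odd) → k=1
k=0  a_k=13  p_k/q_k = 13/1
k=1  a_k=26  p_k/q_k = 339/26
→ (339, 26).  Check: 339²=114921, 170·26²=114920, difference 1.

339 26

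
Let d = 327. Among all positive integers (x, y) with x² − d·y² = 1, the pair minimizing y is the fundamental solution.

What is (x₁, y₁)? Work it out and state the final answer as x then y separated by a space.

217 12

d=327: √d = [18; 12,36] (ℓ=2, even), read p_1/q_1
k=0  a_k=18  p_k/q_k = 18/1
k=1  a_k=12  p_k/q_k = 217/12
fundamental: x₁=217, y₁=12  (since 47089 − 327·144 = 1)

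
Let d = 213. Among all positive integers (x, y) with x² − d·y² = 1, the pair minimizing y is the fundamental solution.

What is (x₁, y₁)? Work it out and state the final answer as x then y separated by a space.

194399 13320

d=213: √d = [14; 1,1,2,6,1,8,1,6,2,1,1,28] (ℓ=12, even), read p_11/q_11
i=0: a=14 ⇒ p=14, q=1
i=1: a=1 ⇒ p=15, q=1
…
i=3: a=2 ⇒ p=73, q=5
i=4: a=6 ⇒ p=467, q=32
i=5: a=1 ⇒ p=540, q=37
i=6: a=8 ⇒ p=4787, q=328
i=7: a=1 ⇒ p=5327, q=365
…
i=9: a=2 ⇒ p=78825, q=5401
i=10: a=1 ⇒ p=115574, q=7919
i=11: a=1 ⇒ p=194399, q=13320
(x₁, y₁) = (194399, 13320);  194399² − 213·13320² = 1 ✓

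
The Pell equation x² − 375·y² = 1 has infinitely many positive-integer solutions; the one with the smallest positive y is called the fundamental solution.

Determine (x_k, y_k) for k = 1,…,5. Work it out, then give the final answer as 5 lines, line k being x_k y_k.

15124 781
457470751 23623688
13837575261124 714569313843
418558976041008001 21614292581499376
12660571893450834753124 653789121290623811405

d=375: √d = [19; 2,1,2,1,5,1,2,1,2,38] (ℓ=10, even), read p_9/q_9
k=0  a_k=19  p_k/q_k = 19/1
…
k=5  a_k=5  p_k/q_k = 1220/63
k=6  a_k=1  p_k/q_k = 1433/74
k=7  a_k=2  p_k/q_k = 4086/211
k=8  a_k=1  p_k/q_k = 5519/285
k=9  a_k=2  p_k/q_k = 15124/781
→ (15124, 781).  Check: 15124²=228735376, 375·781²=228735375, difference 1.
n=2: (15124,781)∘(15124,781) = (15124·15124+375·781·781, 15124·781+781·15124) = (457470751,23623688)
n=3: (457470751,23623688)∘(15124,781) = (15124·457470751+375·781·23623688, 15124·23623688+781·457470751) = (13837575261124,714569313843)
n=4: (13837575261124,714569313843)∘(15124,781) = (15124·13837575261124+375·781·714569313843, 15124·714569313843+781·13837575261124) = (418558976041008001,21614292581499376)
n=5: (418558976041008001,21614292581499376)∘(15124,781) = (15124·418558976041008001+375·781·21614292581499376, 15124·21614292581499376+781·418558976041008001) = (12660571893450834753124,653789121290623811405)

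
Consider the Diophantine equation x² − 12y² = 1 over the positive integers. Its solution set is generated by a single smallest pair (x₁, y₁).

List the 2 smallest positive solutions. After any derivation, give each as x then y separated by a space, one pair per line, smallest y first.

7 2
97 28

d=12: √d = [3; 2,6] (ℓ=2, even), read p_1/q_1
k=0  a_k=3  p_k/q_k = 3/1
k=1  a_k=2  p_k/q_k = 7/2
→ (7, 2).  Check: 7²=49, 12·2²=48, difference 1.
(7+2√12)^2 = 97 + 28√12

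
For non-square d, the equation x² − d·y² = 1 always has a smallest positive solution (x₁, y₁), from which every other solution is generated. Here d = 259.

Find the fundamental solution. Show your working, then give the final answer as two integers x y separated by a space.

√259 = [16; 10,1,2,3,4,3,2,1,10,32, …], period ℓ=10 (even) → k=9
k=0  a_k=16  p_k/q_k = 16/1
k=1  a_k=10  p_k/q_k = 161/10
k=2  a_k=1  p_k/q_k = 177/11
k=3  a_k=2  p_k/q_k = 515/32
k=4  a_k=3  p_k/q_k = 1722/107
k=5  a_k=4  p_k/q_k = 7403/460
…
k=7  a_k=2  p_k/q_k = 55265/3434
k=8  a_k=1  p_k/q_k = 79196/4921
k=9  a_k=10  p_k/q_k = 847225/52644
(x₁, y₁) = (847225, 52644);  847225² − 259·52644² = 1 ✓

847225 52644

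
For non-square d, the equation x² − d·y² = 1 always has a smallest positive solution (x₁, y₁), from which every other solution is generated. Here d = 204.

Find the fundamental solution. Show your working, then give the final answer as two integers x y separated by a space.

d=204: √d = [14; 3,1,1,6,1,1,3,28] (ℓ=8, even), read p_7/q_7
a_0=14:  p_0=14·1+0=14,  q_0=14·0+1=1
…
a_2=1:  p_2=1·43+14=57,  q_2=1·3+1=4
a_3=1:  p_3=1·57+43=100,  q_3=1·4+3=7
a_4=6:  p_4=6·100+57=657,  q_4=6·7+4=46
…
a_6=1:  p_6=1·757+657=1414,  q_6=1·53+46=99
a_7=3:  p_7=3·1414+757=4999,  q_7=3·99+53=350
fundamental: x₁=4999, y₁=350  (since 24990001 − 204·122500 = 1)

4999 350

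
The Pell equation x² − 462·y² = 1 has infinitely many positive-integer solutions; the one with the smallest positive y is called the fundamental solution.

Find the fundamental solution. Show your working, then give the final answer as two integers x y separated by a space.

43 2

d=462: √d = [21; 2,42] (ℓ=2, even), read p_1/q_1
i=0: a=21 ⇒ p=21, q=1
i=1: a=2 ⇒ p=43, q=2
→ (43, 2).  Check: 43²=1849, 462·2²=1848, difference 1.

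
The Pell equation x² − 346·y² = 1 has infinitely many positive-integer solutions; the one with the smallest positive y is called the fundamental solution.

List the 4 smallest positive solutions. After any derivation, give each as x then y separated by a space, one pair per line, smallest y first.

17299 930
598510801 32176140
20707276675699 1113230090790
716430357827323201 38515534648976280

√346 → a₀=18, period (1,1,1,1,36); ℓ=5 odd so k=9
step 0: (18, 1)  from 18·(1,0) + (0,1)
…
step 3: (56, 3)  from 1·(37,2) + (19,1)
…
step 6: (3497, 188)  from 1·(3404,183) + (93,5)
step 7: (6901, 371)  from 1·(3497,188) + (3404,183)
step 8: (10398, 559)  from 1·(6901,371) + (3497,188)
step 9: (17299, 930)  from 1·(10398,559) + (6901,371)
→ (17299, 930).  Check: 17299²=299255401, 346·930²=299255400, difference 1.
n=2: (17299,930)∘(17299,930) = (17299·17299+346·930·930, 17299·930+930·17299) = (598510801,32176140)
n=3: (598510801,32176140)∘(17299,930) = (17299·598510801+346·930·32176140, 17299·32176140+930·598510801) = (20707276675699,1113230090790)
n=4: (20707276675699,1113230090790)∘(17299,930) = (17299·20707276675699+346·930·1113230090790, 17299·1113230090790+930·20707276675699) = (716430357827323201,38515534648976280)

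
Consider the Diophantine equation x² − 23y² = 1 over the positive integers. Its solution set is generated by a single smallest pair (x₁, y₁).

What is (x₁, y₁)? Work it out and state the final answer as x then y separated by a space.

24 5

d=23: √d = [4; 1,3,1,8] (ℓ=4, even), read p_3/q_3
step 0: (4, 1)  from 4·(1,0) + (0,1)
…
step 2: (19, 4)  from 3·(5,1) + (4,1)
step 3: (24, 5)  from 1·(19,4) + (5,1)
(x₁, y₁) = (24, 5);  24² − 23·5² = 1 ✓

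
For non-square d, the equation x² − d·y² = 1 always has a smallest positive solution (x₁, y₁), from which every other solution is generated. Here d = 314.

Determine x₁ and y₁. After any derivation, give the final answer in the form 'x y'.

392499 22150

d=314: √d = [17; 1,2,1,1,2,1,34] (ℓ=7, odd), read p_13/q_13
i=0: a=17 ⇒ p=17, q=1
…
i=3: a=1 ⇒ p=71, q=4
i=4: a=1 ⇒ p=124, q=7
…
i=7: a=34 ⇒ p=15381, q=868
…
i=9: a=2 ⇒ p=47029, q=2654
…
i=12: a=2 ⇒ p=282617, q=15949
i=13: a=1 ⇒ p=392499, q=22150
fundamental: x₁=392499, y₁=22150  (since 154055465001 − 314·490622500 = 1)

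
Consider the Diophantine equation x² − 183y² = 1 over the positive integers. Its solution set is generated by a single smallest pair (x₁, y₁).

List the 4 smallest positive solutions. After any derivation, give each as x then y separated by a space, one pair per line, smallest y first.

487 36
474337 35064
462003751 34152300
449991179137 33264305136

√183 → a₀=13, period (1,1,8,1,1,26); ℓ=6 even so k=5
a_0=13:  p_0=13·1+0=13,  q_0=13·0+1=1
a_1=1:  p_1=1·13+1=14,  q_1=1·1+0=1
…
a_4=1:  p_4=1·230+27=257,  q_4=1·17+2=19
a_5=1:  p_5=1·257+230=487,  q_5=1·19+17=36
fundamental: x₁=487, y₁=36  (since 237169 − 183·1296 = 1)
(x_2, y_2) = (487·487 + 183·36·36, 487·36 + 36·487) = (474337, 35064)
(x_3, y_3) = (487·474337 + 183·36·35064, 487·35064 + 36·474337) = (462003751, 34152300)
(x_4, y_4) = (487·462003751 + 183·36·34152300, 487·34152300 + 36·462003751) = (449991179137, 33264305136)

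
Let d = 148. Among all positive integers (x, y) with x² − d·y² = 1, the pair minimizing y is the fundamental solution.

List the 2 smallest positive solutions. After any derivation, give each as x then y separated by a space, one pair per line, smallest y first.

73 6
10657 876

[12; 6,24] for √148; ℓ=2 ⇒ convergent index 1
a_0=12:  p_0=12·1+0=12,  q_0=12·0+1=1
a_1=6:  p_1=6·12+1=73,  q_1=6·1+0=6
→ (73, 6).  Check: 73²=5329, 148·6²=5328, difference 1.
k=2:  x_2 = 73·73+148·6·6 = 10657,  y_2 = 73·6+6·73 = 876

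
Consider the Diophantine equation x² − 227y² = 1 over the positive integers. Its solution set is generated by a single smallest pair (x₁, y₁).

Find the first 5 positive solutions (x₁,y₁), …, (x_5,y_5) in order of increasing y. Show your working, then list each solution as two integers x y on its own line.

√227 → a₀=15, period (15,30); ℓ=2 even so k=1
step 0: (15, 1)  from 15·(1,0) + (0,1)
step 1: (226, 15)  from 15·(15,1) + (1,0)
→ (226, 15).  Check: 226²=51076, 227·15²=51075, difference 1.
n=2: (226,15)∘(226,15) = (226·226+227·15·15, 226·15+15·226) = (102151,6780)
n=3: (102151,6780)∘(226,15) = (226·102151+227·15·6780, 226·6780+15·102151) = (46172026,3064545)
n=4: (46172026,3064545)∘(226,15) = (226·46172026+227·15·3064545, 226·3064545+15·46172026) = (20869653601,1385167560)
n=5: (20869653601,1385167560)∘(226,15) = (226·20869653601+227·15·1385167560, 226·1385167560+15·20869653601) = (9433037255626,626092672575)

226 15
102151 6780
46172026 3064545
20869653601 1385167560
9433037255626 626092672575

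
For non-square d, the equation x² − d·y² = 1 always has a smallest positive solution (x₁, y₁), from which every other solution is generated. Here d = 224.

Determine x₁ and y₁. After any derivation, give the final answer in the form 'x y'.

15 1

[14; 1,28] for √224; ℓ=2 ⇒ convergent index 1
i=0: a=14 ⇒ p=14, q=1
i=1: a=1 ⇒ p=15, q=1
→ (15, 1).  Check: 15²=225, 224·1²=224, difference 1.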